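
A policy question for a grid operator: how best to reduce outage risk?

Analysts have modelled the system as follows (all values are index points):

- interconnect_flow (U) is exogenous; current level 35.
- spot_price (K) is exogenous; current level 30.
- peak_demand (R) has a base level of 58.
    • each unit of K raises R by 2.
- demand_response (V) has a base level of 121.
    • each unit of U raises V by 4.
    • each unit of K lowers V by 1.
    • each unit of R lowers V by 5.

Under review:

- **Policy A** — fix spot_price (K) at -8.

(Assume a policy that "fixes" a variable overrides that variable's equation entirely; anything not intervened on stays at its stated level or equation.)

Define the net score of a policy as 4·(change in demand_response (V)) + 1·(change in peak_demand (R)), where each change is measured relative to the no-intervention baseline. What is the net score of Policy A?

Baseline:
  U = 35
  K = 30
  R = 58 + 2·30 = 118
  V = 121 + 4·35 − 30 − 5·118 = -359
Policy A (K := -8):
  U = 35
  K = -8
  R = 58 + 2·(-8) = 42
  V = 121 + 4·35 − (-8) − 5·42 = 59
ΔV = 59 − (-359) = 418; ΔR = 42 − 118 = -76
Score = 4·418 + 1·(-76) = 1596

1596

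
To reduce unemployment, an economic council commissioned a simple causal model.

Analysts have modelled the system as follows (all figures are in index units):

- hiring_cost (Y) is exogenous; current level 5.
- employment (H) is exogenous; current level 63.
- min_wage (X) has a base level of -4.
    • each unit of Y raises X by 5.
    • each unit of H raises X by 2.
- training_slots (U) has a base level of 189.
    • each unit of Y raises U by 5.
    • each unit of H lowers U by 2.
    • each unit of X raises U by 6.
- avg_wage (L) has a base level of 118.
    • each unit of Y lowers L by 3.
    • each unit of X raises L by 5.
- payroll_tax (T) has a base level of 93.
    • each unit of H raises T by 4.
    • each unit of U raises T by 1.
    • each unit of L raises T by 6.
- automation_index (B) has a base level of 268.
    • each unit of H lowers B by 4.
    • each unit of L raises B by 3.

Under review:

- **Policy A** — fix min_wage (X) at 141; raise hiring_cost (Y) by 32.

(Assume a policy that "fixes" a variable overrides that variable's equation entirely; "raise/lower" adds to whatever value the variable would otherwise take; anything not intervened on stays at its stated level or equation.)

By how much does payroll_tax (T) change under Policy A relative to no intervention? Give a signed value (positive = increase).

Baseline:
  Y = 5
  H = 63
  X = -4 + 5·5 + 2·63 = 147
  U = 189 + 5·5 − 2·63 + 6·147 = 970
  L = 118 − 3·5 + 5·147 = 838
  T = 93 + 4·63 + 970 + 6·838 = 6343
Policy A (X := 141, Y + 32):
  Y = 5 + 32 = 37
  H = 63
  X = 141
  U = 189 + 5·37 − 2·63 + 6·141 = 1094
  L = 118 − 3·37 + 5·141 = 712
  T = 93 + 4·63 + 1094 + 6·712 = 5711
Change in T: 5711 − 6343 = -632

-632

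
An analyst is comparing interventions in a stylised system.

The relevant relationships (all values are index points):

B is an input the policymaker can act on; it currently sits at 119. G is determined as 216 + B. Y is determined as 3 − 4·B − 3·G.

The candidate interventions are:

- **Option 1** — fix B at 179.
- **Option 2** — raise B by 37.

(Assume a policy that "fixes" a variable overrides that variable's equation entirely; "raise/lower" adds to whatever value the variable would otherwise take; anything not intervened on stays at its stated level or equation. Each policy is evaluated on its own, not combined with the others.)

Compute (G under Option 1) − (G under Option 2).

Option 1 (B := 179):
  B = 179
  G = 216 + 179 = 395
Option 2 (B + 37):
  B = 119 + 37 = 156
  G = 216 + 156 = 372
G: 395 − 372 = 23

23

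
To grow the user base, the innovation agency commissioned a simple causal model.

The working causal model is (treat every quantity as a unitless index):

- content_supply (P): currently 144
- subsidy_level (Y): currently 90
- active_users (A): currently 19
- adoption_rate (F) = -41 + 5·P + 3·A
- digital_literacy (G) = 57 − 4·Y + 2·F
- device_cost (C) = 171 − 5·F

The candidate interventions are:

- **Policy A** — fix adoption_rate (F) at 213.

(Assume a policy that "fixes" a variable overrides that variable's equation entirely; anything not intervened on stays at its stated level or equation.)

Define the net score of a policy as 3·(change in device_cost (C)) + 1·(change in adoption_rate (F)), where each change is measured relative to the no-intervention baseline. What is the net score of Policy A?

Baseline:
  P = 144
  A = 19
  F = -41 + 5·144 + 3·19 = 736
  C = 171 − 5·736 = -3509
Policy A (F := 213):
  P = 144
  A = 19
  F = 213
  C = 171 − 5·213 = -894
ΔC = -894 − (-3509) = 2615; ΔF = 213 − 736 = -523
Score = 3·2615 + 1·(-523) = 7322

7322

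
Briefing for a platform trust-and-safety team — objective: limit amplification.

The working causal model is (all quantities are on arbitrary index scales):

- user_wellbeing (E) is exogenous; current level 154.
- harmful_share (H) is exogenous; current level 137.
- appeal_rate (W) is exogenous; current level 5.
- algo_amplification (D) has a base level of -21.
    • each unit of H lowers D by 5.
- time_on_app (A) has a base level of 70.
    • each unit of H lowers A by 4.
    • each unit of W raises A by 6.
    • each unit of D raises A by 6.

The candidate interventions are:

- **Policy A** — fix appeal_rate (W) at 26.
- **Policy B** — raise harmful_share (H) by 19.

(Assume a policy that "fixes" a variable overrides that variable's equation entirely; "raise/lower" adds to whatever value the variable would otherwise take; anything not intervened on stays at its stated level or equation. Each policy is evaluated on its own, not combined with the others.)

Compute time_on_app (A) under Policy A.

Policy A (W := 26):
  H = 137
  W = 26
  D = -21 − 5·137 = -706
  A = 70 − 4·137 + 6·26 + 6·(-706) = -4558

-4558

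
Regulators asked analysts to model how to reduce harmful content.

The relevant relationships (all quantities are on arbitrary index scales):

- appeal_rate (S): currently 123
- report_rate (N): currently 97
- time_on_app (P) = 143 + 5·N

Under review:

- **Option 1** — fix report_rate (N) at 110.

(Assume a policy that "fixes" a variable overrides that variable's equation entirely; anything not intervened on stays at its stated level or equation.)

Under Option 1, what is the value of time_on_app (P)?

693

Option 1 (N := 110):
  N = 110
  P = 143 + 5·110 = 693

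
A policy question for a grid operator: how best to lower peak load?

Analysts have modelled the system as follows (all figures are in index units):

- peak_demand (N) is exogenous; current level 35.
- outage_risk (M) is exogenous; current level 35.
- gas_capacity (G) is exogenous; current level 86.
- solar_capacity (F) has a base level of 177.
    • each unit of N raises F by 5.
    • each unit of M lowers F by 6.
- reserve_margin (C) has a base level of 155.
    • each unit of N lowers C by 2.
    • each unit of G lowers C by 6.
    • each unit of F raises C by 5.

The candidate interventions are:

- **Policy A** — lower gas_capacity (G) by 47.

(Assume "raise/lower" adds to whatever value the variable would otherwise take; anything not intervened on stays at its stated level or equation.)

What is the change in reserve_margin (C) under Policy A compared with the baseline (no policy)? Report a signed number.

282

Baseline:
  N = 35
  M = 35
  G = 86
  F = 177 + 5·35 − 6·35 = 142
  C = 155 − 2·35 − 6·86 + 5·142 = 279
Policy A (G − 47):
  N = 35
  M = 35
  G = 86 − 47 = 39
  F = 177 + 5·35 − 6·35 = 142
  C = 155 − 2·35 − 6·39 + 5·142 = 561
Change in C: 561 − 279 = 282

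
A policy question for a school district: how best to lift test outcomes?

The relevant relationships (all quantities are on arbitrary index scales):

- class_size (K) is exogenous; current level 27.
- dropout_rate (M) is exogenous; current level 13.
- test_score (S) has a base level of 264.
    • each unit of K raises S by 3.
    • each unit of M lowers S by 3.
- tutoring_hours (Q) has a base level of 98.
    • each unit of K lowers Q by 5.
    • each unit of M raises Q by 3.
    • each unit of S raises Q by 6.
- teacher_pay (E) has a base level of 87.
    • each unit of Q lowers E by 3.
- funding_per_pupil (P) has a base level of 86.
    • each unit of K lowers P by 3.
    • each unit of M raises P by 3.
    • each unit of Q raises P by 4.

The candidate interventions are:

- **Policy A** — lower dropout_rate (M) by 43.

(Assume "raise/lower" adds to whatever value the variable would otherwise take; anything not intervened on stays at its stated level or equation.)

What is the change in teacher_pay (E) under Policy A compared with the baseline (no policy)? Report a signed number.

Baseline:
  K = 27
  M = 13
  S = 264 + 3·27 − 3·13 = 306
  Q = 98 − 5·27 + 3·13 + 6·306 = 1838
  E = 87 − 3·1838 = -5427
Policy A (M − 43):
  K = 27
  M = 13 − 43 = -30
  S = 264 + 3·27 − 3·(-30) = 435
  Q = 98 − 5·27 + 3·(-30) + 6·435 = 2483
  E = 87 − 3·2483 = -7362
Change in E: -7362 − (-5427) = -1935

-1935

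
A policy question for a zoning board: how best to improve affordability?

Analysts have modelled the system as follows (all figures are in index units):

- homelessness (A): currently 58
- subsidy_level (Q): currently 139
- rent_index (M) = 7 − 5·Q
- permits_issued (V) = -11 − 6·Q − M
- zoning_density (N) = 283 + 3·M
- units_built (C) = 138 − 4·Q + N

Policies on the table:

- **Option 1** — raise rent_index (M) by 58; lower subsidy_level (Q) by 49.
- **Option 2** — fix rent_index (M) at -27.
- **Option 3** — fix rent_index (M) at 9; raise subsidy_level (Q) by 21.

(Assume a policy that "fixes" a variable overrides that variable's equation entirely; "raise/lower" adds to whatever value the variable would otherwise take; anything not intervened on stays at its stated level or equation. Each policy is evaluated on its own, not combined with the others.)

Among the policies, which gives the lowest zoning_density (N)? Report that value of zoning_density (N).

Option 1 (M + 58, Q − 49):
  Q = 139 − 49 = 90
  M = 7 − 5·90 (+58 from intervention) = -385
  N = 283 + 3·(-385) = -872
Option 2 (M := -27):
  Q = 139
  M = -27
  N = 283 + 3·(-27) = 202
Option 3 (M := 9, Q + 21):
  Q = 139 + 21 = 160
  M = 9
  N = 283 + 3·9 = 310
Comparing — Option 1: N=-872, Option 2: N=202, Option 3: N=310. Lowest is -872 (Option 1).

-872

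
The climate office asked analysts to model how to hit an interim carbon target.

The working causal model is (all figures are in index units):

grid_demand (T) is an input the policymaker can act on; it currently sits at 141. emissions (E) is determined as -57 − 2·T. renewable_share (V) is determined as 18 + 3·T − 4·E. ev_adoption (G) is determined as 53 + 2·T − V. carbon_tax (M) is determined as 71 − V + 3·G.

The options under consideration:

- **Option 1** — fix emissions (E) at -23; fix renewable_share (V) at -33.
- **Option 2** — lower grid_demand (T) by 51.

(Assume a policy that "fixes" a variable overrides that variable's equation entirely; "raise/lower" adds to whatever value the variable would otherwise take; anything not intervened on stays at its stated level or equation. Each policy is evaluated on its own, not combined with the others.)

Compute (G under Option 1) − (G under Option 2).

1371

Option 1 (E := -23, V := -33):
  T = 141
  E = -23
  V = -33
  G = 53 + 2·141 − (-33) = 368
Option 2 (T − 51):
  T = 141 − 51 = 90
  E = -57 − 2·90 = -237
  V = 18 + 3·90 − 4·(-237) = 1236
  G = 53 + 2·90 − 1236 = -1003
G: 368 − (-1003) = 1371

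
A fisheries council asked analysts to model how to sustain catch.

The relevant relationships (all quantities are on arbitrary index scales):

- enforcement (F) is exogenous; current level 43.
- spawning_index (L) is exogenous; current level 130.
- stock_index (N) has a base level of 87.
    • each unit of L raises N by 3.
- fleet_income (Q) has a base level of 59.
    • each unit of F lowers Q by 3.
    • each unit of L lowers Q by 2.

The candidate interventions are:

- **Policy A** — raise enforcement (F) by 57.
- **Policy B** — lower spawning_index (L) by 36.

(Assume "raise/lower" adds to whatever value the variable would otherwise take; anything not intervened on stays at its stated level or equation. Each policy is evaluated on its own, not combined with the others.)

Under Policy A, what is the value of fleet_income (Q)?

Policy A (F + 57):
  F = 43 + 57 = 100
  L = 130
  Q = 59 − 3·100 − 2·130 = -501

-501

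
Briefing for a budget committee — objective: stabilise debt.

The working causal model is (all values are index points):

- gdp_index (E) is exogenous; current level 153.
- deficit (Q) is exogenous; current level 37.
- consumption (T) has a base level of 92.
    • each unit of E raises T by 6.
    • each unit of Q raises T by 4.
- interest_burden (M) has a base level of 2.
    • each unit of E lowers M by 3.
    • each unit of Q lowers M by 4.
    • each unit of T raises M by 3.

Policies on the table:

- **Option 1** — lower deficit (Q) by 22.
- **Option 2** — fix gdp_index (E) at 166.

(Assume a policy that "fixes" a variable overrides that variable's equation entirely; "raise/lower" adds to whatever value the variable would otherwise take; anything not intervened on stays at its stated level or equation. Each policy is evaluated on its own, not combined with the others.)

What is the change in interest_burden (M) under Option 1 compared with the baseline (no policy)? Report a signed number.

Baseline:
  E = 153
  Q = 37
  T = 92 + 6·153 + 4·37 = 1158
  M = 2 − 3·153 − 4·37 + 3·1158 = 2869
Option 1 (Q − 22):
  E = 153
  Q = 37 − 22 = 15
  T = 92 + 6·153 + 4·15 = 1070
  M = 2 − 3·153 − 4·15 + 3·1070 = 2693
Change in M: 2693 − 2869 = -176

-176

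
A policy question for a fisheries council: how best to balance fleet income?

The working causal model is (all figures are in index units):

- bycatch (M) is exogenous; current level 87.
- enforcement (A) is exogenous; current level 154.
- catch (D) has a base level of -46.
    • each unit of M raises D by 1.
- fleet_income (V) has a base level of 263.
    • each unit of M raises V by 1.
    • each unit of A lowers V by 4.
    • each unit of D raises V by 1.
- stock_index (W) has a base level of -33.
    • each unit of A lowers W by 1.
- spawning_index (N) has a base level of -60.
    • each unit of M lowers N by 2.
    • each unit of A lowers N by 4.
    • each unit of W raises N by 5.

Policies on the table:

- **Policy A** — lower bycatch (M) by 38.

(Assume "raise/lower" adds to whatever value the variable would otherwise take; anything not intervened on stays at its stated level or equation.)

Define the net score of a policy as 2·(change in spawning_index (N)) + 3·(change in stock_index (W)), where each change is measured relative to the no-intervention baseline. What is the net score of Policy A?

152

Baseline:
  M = 87
  A = 154
  W = -33 − 154 = -187
  N = -60 − 2·87 − 4·154 + 5·(-187) = -1785
Policy A (M − 38):
  M = 87 − 38 = 49
  A = 154
  W = -33 − 154 = -187
  N = -60 − 2·49 − 4·154 + 5·(-187) = -1709
ΔN = -1709 − (-1785) = 76; ΔW = -187 − (-187) = 0
Score = 2·76 + 3·0 = 152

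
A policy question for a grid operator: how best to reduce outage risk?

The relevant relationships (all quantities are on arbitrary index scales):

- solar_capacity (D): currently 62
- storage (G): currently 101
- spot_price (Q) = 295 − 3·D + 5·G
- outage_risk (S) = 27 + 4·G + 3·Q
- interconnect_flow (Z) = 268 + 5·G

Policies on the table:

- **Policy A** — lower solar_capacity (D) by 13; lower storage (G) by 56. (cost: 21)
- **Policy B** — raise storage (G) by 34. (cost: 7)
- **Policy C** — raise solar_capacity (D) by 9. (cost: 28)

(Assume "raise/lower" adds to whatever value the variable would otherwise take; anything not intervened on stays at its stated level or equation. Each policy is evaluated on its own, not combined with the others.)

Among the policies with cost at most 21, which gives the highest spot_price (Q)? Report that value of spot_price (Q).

Policy A (D − 13, G − 56):
  D = 62 − 13 = 49
  G = 101 − 56 = 45
  Q = 295 − 3·49 + 5·45 = 373
Policy B (G + 34):
  D = 62
  G = 101 + 34 = 135
  Q = 295 − 3·62 + 5·135 = 784
Comparing — Policy A: Q=373, Policy B: Q=784. Highest is 784 (Policy B).

784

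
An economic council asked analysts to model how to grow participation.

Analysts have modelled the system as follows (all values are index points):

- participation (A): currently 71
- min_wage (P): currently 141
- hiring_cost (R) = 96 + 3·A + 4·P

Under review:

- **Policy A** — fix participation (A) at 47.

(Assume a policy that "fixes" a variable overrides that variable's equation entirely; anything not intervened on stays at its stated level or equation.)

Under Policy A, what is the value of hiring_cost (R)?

801

Policy A (A := 47):
  A = 47
  P = 141
  R = 96 + 3·47 + 4·141 = 801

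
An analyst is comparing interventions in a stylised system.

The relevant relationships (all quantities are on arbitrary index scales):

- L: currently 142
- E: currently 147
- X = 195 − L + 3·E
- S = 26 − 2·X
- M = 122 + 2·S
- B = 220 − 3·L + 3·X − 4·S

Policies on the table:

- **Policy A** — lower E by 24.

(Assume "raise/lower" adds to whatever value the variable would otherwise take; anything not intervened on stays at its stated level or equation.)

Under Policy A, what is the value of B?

Policy A (E − 24):
  L = 142
  E = 147 − 24 = 123
  X = 195 − 142 + 3·123 = 422
  S = 26 − 2·422 = -818
  B = 220 − 3·142 + 3·422 − 4·(-818) = 4332

4332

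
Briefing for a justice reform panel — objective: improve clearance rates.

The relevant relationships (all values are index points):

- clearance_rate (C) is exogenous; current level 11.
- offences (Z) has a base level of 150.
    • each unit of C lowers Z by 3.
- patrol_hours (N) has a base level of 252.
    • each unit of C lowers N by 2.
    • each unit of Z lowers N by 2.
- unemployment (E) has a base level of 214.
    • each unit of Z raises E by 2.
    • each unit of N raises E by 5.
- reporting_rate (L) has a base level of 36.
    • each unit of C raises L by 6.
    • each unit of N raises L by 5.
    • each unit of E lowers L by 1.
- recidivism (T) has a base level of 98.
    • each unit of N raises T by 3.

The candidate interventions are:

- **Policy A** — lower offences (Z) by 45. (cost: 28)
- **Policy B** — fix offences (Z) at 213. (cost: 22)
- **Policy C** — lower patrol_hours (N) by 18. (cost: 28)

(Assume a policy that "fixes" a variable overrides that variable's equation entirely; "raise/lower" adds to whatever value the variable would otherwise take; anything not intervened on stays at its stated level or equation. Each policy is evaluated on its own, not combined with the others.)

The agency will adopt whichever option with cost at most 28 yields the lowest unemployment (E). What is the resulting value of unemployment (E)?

Policy A (Z − 45):
  C = 11
  Z = 150 − 3·11 (−45 from intervention) = 72
  N = 252 − 2·11 − 2·72 = 86
  E = 214 + 2·72 + 5·86 = 788
Policy B (Z := 213):
  C = 11
  Z = 213
  N = 252 − 2·11 − 2·213 = -196
  E = 214 + 2·213 + 5·(-196) = -340
Policy C (N − 18):
  C = 11
  Z = 150 − 3·11 = 117
  N = 252 − 2·11 − 2·117 (−18 from intervention) = -22
  E = 214 + 2·117 + 5·(-22) = 338
Comparing — Policy A: E=788, Policy B: E=-340, Policy C: E=338. Lowest is -340 (Policy B).

-340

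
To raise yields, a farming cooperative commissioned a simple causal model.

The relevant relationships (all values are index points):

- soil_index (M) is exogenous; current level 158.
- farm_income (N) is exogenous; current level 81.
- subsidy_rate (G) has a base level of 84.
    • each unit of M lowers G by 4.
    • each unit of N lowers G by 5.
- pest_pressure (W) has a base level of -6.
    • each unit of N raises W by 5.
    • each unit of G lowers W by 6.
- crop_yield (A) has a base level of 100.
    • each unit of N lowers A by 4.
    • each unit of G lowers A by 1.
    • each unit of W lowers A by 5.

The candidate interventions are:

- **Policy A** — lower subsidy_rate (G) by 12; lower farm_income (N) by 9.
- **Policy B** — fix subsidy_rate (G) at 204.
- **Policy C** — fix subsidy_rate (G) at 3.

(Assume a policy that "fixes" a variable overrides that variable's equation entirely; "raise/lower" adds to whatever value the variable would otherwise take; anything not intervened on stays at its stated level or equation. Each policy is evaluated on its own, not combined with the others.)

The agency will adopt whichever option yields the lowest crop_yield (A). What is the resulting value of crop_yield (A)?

Policy A (G − 12, N − 9):
  M = 158
  N = 81 − 9 = 72
  G = 84 − 4·158 − 5·72 (−12 from intervention) = -920
  W = -6 + 5·72 − 6·(-920) = 5874
  A = 100 − 4·72 − (-920) − 5·5874 = -28638
Policy B (G := 204):
  M = 158
  N = 81
  G = 204
  W = -6 + 5·81 − 6·204 = -825
  A = 100 − 4·81 − 204 − 5·(-825) = 3697
Policy C (G := 3):
  M = 158
  N = 81
  G = 3
  W = -6 + 5·81 − 6·3 = 381
  A = 100 − 4·81 − 3 − 5·381 = -2132
Comparing — Policy A: A=-28638, Policy B: A=3697, Policy C: A=-2132. Lowest is -28638 (Policy A).

-28638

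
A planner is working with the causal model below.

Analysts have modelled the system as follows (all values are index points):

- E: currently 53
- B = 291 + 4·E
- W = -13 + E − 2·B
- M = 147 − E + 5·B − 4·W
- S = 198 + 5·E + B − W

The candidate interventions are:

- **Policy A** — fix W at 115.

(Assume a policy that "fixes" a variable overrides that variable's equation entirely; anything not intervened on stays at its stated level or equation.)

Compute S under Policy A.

Policy A (W := 115):
  E = 53
  B = 291 + 4·53 = 503
  W = 115
  S = 198 + 5·53 + 503 − 115 = 851

851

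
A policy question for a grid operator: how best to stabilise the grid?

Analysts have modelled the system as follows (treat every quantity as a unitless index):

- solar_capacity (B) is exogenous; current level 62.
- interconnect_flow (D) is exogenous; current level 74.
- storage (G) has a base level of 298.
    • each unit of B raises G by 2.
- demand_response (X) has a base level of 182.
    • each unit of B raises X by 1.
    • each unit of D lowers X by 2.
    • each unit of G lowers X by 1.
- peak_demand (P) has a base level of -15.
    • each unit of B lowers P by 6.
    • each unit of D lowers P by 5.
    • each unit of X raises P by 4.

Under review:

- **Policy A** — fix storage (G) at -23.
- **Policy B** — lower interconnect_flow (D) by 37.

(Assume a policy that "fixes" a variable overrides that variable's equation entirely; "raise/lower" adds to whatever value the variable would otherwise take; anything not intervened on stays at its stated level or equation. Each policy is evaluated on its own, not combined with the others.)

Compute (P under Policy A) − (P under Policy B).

1299

Policy A (G := -23):
  B = 62
  D = 74
  G = -23
  X = 182 + 62 − 2·74 − (-23) = 119
  P = -15 − 6·62 − 5·74 + 4·119 = -281
Policy B (D − 37):
  B = 62
  D = 74 − 37 = 37
  G = 298 + 2·62 = 422
  X = 182 + 62 − 2·37 − 422 = -252
  P = -15 − 6·62 − 5·37 + 4·(-252) = -1580
P: -281 − (-1580) = 1299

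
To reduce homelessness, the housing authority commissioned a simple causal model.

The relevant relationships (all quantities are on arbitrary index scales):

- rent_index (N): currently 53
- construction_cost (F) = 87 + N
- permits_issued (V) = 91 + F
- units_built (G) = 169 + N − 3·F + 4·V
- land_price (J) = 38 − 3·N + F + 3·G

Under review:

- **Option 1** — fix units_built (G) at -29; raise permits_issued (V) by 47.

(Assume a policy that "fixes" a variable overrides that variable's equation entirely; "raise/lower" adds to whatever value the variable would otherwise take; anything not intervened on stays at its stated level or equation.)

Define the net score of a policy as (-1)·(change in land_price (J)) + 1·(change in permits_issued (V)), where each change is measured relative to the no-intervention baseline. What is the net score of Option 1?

Baseline:
  N = 53
  F = 87 + 53 = 140
  V = 91 + 140 = 231
  G = 169 + 53 − 3·140 + 4·231 = 726
  J = 38 − 3·53 + 140 + 3·726 = 2197
Option 1 (G := -29, V + 47):
  N = 53
  F = 87 + 53 = 140
  V = 91 + 140 (+47 from intervention) = 278
  G = -29
  J = 38 − 3·53 + 140 + 3·(-29) = -68
ΔJ = -68 − 2197 = -2265; ΔV = 278 − 231 = 47
Score = (-1)·(-2265) + 1·47 = 2312

2312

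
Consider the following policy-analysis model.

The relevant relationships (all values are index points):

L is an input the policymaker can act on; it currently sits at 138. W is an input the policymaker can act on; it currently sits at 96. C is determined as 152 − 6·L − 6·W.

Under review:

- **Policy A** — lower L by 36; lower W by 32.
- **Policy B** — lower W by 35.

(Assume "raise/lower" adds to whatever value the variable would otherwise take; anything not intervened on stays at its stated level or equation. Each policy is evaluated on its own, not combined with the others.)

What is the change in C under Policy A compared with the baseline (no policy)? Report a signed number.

Baseline:
  L = 138
  W = 96
  C = 152 − 6·138 − 6·96 = -1252
Policy A (L − 36, W − 32):
  L = 138 − 36 = 102
  W = 96 − 32 = 64
  C = 152 − 6·102 − 6·64 = -844
Change in C: -844 − (-1252) = 408

408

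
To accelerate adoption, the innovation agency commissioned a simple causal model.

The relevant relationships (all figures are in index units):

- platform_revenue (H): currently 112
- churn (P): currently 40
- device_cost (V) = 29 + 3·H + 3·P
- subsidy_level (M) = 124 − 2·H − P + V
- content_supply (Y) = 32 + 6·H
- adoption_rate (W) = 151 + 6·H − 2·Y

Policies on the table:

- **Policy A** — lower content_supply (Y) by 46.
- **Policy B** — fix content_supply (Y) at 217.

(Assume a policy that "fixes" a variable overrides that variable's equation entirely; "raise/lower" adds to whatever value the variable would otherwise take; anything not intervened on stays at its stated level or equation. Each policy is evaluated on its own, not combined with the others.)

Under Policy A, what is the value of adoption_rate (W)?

Policy A (Y − 46):
  H = 112
  Y = 32 + 6·112 (−46 from intervention) = 658
  W = 151 + 6·112 − 2·658 = -493

-493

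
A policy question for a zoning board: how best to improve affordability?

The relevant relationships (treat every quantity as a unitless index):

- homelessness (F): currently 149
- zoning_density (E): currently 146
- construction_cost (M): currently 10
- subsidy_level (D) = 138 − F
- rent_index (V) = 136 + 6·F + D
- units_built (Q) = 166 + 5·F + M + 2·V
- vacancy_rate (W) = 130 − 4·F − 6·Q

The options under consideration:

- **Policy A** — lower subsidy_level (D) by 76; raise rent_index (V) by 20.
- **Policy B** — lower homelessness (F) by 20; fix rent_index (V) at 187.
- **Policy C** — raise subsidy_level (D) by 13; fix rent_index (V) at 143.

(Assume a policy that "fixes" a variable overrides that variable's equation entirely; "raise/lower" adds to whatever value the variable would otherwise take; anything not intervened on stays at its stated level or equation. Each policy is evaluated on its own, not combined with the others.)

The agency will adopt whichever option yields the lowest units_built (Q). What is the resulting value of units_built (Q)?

1195

Policy A (D − 76, V + 20):
  F = 149
  M = 10
  D = 138 − 149 (−76 from intervention) = -87
  V = 136 + 6·149 + (-87) (+20 from intervention) = 963
  Q = 166 + 5·149 + 10 + 2·963 = 2847
Policy B (F − 20, V := 187):
  F = 149 − 20 = 129
  M = 10
  D = 138 − 129 = 9
  V = 187
  Q = 166 + 5·129 + 10 + 2·187 = 1195
Policy C (D + 13, V := 143):
  F = 149
  M = 10
  D = 138 − 149 (+13 from intervention) = 2
  V = 143
  Q = 166 + 5·149 + 10 + 2·143 = 1207
Comparing — Policy A: Q=2847, Policy B: Q=1195, Policy C: Q=1207. Lowest is 1195 (Policy B).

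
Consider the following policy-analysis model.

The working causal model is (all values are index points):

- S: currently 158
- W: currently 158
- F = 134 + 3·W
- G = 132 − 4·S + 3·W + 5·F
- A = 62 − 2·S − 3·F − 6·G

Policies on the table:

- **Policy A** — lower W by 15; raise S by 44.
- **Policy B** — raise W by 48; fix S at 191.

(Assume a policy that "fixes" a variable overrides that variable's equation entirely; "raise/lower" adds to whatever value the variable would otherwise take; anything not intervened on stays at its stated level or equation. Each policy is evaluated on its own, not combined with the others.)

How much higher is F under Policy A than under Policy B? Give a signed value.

Policy A (W − 15, S + 44):
  W = 158 − 15 = 143
  F = 134 + 3·143 = 563
Policy B (W + 48, S := 191):
  W = 158 + 48 = 206
  F = 134 + 3·206 = 752
F: 563 − 752 = -189

-189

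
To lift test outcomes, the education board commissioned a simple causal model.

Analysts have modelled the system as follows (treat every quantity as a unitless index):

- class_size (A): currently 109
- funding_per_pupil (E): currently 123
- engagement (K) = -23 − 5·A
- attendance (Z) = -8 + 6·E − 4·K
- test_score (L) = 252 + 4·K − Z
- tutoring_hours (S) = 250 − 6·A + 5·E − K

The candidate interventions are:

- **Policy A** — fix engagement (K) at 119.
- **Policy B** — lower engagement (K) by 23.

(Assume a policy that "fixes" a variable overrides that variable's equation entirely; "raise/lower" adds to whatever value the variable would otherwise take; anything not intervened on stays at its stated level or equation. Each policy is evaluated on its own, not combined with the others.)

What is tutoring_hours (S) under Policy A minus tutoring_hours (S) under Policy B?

Policy A (K := 119):
  A = 109
  E = 123
  K = 119
  S = 250 − 6·109 + 5·123 − 119 = 92
Policy B (K − 23):
  A = 109
  E = 123
  K = -23 − 5·109 (−23 from intervention) = -591
  S = 250 − 6·109 + 5·123 − (-591) = 802
S: 92 − 802 = -710

-710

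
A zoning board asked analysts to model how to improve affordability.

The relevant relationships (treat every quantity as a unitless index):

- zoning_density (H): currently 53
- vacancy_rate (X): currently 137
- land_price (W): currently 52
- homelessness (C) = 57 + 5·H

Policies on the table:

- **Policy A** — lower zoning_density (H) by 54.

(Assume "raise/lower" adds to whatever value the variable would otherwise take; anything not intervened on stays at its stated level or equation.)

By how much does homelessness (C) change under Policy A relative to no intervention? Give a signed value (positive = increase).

Baseline:
  H = 53
  C = 57 + 5·53 = 322
Policy A (H − 54):
  H = 53 − 54 = -1
  C = 57 + 5·(-1) = 52
Change in C: 52 − 322 = -270

-270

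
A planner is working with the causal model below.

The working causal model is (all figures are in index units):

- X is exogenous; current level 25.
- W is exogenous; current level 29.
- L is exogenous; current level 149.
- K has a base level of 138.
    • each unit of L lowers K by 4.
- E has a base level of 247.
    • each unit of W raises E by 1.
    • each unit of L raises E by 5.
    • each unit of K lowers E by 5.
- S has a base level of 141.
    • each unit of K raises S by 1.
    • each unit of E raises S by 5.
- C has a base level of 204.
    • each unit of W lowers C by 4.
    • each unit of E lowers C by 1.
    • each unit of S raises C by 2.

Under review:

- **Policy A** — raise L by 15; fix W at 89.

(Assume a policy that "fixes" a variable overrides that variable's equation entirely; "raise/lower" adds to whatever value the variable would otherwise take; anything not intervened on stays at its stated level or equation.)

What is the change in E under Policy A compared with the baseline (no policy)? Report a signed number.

Baseline:
  W = 29
  L = 149
  K = 138 − 4·149 = -458
  E = 247 + 29 + 5·149 − 5·(-458) = 3311
Policy A (L + 15, W := 89):
  W = 89
  L = 149 + 15 = 164
  K = 138 − 4·164 = -518
  E = 247 + 89 + 5·164 − 5·(-518) = 3746
Change in E: 3746 − 3311 = 435

435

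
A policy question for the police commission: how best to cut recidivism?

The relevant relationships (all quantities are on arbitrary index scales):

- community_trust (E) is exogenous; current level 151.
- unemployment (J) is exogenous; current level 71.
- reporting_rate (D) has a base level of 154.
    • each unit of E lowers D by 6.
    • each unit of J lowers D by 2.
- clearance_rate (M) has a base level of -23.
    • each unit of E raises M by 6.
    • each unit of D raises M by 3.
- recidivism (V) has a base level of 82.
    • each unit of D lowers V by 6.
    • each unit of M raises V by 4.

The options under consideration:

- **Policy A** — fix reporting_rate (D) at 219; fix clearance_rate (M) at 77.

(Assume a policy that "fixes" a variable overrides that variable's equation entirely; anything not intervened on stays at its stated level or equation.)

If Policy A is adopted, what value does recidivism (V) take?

Policy A (D := 219, M := 77):
  E = 151
  J = 71
  D = 219
  M = 77
  V = 82 − 6·219 + 4·77 = -924

-924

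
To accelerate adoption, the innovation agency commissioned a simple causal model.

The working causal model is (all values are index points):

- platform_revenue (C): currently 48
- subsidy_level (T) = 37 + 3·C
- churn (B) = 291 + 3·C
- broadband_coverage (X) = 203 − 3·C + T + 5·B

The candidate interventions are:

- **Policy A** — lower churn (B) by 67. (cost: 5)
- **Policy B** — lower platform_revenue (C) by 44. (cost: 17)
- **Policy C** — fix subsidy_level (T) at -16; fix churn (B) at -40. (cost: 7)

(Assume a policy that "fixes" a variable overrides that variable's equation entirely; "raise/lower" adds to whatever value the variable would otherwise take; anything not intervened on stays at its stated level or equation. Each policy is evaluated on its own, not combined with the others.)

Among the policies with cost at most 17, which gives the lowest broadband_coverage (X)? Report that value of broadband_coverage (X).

Policy A (B − 67):
  C = 48
  T = 37 + 3·48 = 181
  B = 291 + 3·48 (−67 from intervention) = 368
  X = 203 − 3·48 + 181 + 5·368 = 2080
Policy B (C − 44):
  C = 48 − 44 = 4
  T = 37 + 3·4 = 49
  B = 291 + 3·4 = 303
  X = 203 − 3·4 + 49 + 5·303 = 1755
Policy C (T := -16, B := -40):
  C = 48
  T = -16
  B = -40
  X = 203 − 3·48 + (-16) + 5·(-40) = -157
Comparing — Policy A: X=2080, Policy B: X=1755, Policy C: X=-157. Lowest is -157 (Policy C).

-157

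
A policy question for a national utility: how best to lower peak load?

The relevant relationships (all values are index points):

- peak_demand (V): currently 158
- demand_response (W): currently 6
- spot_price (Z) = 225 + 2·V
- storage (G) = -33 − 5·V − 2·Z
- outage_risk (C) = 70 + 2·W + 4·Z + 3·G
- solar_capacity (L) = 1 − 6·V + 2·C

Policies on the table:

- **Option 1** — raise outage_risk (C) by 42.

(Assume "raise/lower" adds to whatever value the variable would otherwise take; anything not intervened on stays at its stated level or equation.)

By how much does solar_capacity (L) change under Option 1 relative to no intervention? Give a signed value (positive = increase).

Baseline:
  V = 158
  W = 6
  Z = 225 + 2·158 = 541
  G = -33 − 5·158 − 2·541 = -1905
  C = 70 + 2·6 + 4·541 + 3·(-1905) = -3469
  L = 1 − 6·158 + 2·(-3469) = -7885
Option 1 (C + 42):
  V = 158
  W = 6
  Z = 225 + 2·158 = 541
  G = -33 − 5·158 − 2·541 = -1905
  C = 70 + 2·6 + 4·541 + 3·(-1905) (+42 from intervention) = -3427
  L = 1 − 6·158 + 2·(-3427) = -7801
Change in L: -7801 − (-7885) = 84

84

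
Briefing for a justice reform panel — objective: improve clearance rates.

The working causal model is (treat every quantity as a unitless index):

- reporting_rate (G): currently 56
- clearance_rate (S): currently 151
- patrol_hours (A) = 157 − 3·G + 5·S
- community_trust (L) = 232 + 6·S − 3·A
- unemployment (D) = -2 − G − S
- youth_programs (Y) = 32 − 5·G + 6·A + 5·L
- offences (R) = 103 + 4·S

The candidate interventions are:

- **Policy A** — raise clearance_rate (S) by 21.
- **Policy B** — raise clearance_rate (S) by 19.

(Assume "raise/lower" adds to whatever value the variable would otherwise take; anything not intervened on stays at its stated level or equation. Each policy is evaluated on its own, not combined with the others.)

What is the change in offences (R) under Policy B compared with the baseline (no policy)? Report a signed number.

76

Baseline:
  S = 151
  R = 103 + 4·151 = 707
Policy B (S + 19):
  S = 151 + 19 = 170
  R = 103 + 4·170 = 783
Change in R: 783 − 707 = 76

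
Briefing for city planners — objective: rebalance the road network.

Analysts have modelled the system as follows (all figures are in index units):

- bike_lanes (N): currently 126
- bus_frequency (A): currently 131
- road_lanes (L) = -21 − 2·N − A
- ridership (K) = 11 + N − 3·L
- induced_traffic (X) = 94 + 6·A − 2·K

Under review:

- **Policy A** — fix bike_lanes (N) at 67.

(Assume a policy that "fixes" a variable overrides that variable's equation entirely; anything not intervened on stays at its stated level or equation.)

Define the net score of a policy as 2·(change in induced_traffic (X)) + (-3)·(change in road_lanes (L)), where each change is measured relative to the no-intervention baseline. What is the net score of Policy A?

Baseline:
  N = 126
  A = 131
  L = -21 − 2·126 − 131 = -404
  K = 11 + 126 − 3·(-404) = 1349
  X = 94 + 6·131 − 2·1349 = -1818
Policy A (N := 67):
  N = 67
  A = 131
  L = -21 − 2·67 − 131 = -286
  K = 11 + 67 − 3·(-286) = 936
  X = 94 + 6·131 − 2·936 = -992
ΔX = -992 − (-1818) = 826; ΔL = -286 − (-404) = 118
Score = 2·826 + (-3)·118 = 1298

1298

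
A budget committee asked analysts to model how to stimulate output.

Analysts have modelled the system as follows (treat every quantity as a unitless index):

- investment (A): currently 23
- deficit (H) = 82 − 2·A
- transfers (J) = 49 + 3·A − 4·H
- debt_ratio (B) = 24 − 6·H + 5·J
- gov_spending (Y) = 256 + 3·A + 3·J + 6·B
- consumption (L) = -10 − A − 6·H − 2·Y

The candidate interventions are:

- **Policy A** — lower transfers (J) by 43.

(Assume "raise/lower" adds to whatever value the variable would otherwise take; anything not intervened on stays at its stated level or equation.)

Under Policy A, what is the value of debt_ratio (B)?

-537

Policy A (J − 43):
  A = 23
  H = 82 − 2·23 = 36
  J = 49 + 3·23 − 4·36 (−43 from intervention) = -69
  B = 24 − 6·36 + 5·(-69) = -537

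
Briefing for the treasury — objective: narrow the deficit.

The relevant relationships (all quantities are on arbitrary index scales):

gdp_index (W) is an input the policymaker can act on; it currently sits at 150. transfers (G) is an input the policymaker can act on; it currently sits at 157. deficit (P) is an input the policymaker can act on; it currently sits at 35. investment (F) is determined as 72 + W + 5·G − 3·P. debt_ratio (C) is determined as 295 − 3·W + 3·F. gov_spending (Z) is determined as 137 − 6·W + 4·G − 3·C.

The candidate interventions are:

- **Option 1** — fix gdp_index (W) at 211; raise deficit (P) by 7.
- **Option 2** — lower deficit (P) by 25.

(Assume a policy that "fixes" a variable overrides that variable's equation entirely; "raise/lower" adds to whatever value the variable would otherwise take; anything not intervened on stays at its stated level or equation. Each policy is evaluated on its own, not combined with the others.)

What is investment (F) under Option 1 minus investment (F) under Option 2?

-35

Option 1 (W := 211, P + 7):
  W = 211
  G = 157
  P = 35 + 7 = 42
  F = 72 + 211 + 5·157 − 3·42 = 942
Option 2 (P − 25):
  W = 150
  G = 157
  P = 35 − 25 = 10
  F = 72 + 150 + 5·157 − 3·10 = 977
F: 942 − 977 = -35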